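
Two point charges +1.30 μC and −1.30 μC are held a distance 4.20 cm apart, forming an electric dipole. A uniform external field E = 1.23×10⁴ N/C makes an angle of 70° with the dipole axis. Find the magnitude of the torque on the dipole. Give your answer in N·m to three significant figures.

Dipole moment p = qd = (1.30×10⁻⁶ C)(0.0420 m) = 5.46×10⁻⁸ C·m.
Torque on an electric dipole: τ = pE sinθ.
τ = (5.46×10⁻⁸)(1.23×10⁴)·sin70° = 6.311×10⁻⁴ N·m.

τ ≈ 6.31×10⁻⁴ N·m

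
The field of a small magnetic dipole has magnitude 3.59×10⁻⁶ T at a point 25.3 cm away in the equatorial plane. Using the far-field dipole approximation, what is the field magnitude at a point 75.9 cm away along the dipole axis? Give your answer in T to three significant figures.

Dipole fields scale as 1/r³ in the far field.
The axial field is twice the equatorial field at the same r, so the geometry factor is 2/1.
B₂ = B₁ · (2/1) · (r₁/r₂)³ = 3.59×10⁻⁶ · 2 · (25.3/75.9)³.
(r₁/r₂)³ = (0.3333)³ = 0.03704.
B₂ ≈ 2.659×10⁻⁷ T.

B ≈ 2.66×10⁻⁷ T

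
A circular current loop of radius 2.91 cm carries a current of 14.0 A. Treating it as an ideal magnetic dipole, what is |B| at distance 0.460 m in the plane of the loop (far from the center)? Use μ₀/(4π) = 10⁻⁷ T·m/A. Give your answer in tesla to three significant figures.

B ≈ 3.83×10⁻⁸ T

Magnetic moment m = IA = Iπa² = (14.0)·π·(0.0291)² = 0.03724 A·m².
In the equatorial plane B = (μ₀/4π)·m/r³ (half the axial value).
B = (10⁻⁷)·(0.03724) / (0.460)³ = 3.826×10⁻⁸ T.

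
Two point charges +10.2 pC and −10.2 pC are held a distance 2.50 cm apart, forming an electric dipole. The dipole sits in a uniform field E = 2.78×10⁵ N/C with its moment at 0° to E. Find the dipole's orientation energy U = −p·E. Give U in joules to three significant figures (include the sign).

Dipole moment p = qd = (1.02×10⁻¹¹ C)(0.0250 m) = 2.55×10⁻¹³ C·m.
U = −p·E = −pE cosθ.
U = −(2.55×10⁻¹³)(2.78×10⁵)·cos0° = -7.089×10⁻⁸ J.

U ≈ -7.09×10⁻⁸ J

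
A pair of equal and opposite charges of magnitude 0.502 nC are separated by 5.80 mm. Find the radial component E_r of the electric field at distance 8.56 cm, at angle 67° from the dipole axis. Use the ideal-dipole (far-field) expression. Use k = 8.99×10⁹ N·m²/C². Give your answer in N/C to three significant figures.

E_r ≈ 32.6 N/C

Dipole moment p = qd = (5.02×10⁻¹⁰ C)(0.00580 m) = 2.912×10⁻¹² C·m.
For a dipole, E_r = (2kp cosθ)/r³.
kp/r³ = (8.99×10⁹)(2.912×10⁻¹²)/(0.0856)³ = 41.74 N/C.
E_r = 2·41.74·cos67° = 32.62 N/C.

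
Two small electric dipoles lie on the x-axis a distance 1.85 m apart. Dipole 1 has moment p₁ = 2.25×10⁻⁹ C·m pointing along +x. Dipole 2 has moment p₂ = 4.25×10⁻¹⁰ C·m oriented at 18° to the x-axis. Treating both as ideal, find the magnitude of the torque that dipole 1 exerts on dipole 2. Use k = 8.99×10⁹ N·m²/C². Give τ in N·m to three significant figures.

The second dipole sits on the axis of the first, so the field there is axial: E₁ = 2kp₁/r³ along +x.
E₁ = 2(8.99×10⁹)(2.25×10⁻⁹)/(1.85)³ = 6.389 N/C.
Torque on the second dipole: τ = p₂ E₁ sinθ.
τ = (4.25×10⁻¹⁰)(6.389)·sin18° = 8.391×10⁻¹⁰ N·m.

τ ≈ 8.39×10⁻¹⁰ N·m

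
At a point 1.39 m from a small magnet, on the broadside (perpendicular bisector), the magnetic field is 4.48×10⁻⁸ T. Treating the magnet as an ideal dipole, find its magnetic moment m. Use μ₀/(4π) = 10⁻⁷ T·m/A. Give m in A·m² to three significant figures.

m ≈ 1.20 A·m²

In the equatorial plane B = (μ₀/4π)·m/r³, so m = Br³·4π/(μ₀).
m = (4.48×10⁻⁸)·(1.39)³ / (10⁻⁷) = 1.203 A·m².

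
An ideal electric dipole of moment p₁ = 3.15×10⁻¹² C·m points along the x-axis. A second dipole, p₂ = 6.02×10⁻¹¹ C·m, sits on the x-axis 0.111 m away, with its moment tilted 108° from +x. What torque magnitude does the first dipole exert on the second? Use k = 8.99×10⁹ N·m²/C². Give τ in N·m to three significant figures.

τ ≈ 2.37×10⁻⁹ N·m

The second dipole sits on the axis of the first, so the field there is axial: E₁ = 2kp₁/r³ along +x.
E₁ = 2(8.99×10⁹)(3.15×10⁻¹²)/(0.111)³ = 41.41 N/C.
Torque on the second dipole: τ = p₂ E₁ sinθ.
τ = (6.02×10⁻¹¹)(41.41)·sin108° = 2.371×10⁻⁹ N·m.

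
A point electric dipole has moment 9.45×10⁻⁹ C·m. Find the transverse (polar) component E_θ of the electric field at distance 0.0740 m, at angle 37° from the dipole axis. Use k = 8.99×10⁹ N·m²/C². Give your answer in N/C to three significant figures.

For a dipole, E_θ = (kp sinθ)/r³.
kp/r³ = (8.99×10⁹)(9.45×10⁻⁹)/(0.0740)³ = 2.097×10⁵ N/C.
E_θ = 2.097×10⁵·sin37° = 1.262×10⁵ N/C.

E_θ ≈ 1.26×10⁵ N/C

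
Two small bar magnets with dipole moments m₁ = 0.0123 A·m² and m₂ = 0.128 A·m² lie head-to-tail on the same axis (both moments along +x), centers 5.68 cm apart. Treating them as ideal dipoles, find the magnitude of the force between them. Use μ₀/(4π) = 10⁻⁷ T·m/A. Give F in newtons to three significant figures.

F ≈ 9.08×10⁻⁵ N

On-axis B of dipole 1: B = (μ₀/4π)·2m₁/r³. Force on dipole 2: F = m₂·dB/dr.
dB/dr = −(μ₀/4π)·6m₁/r⁴, so |F| = (μ₀/4π)·6m₁m₂/r⁴.
F = 6(10⁻⁷)(0.0123)(0.128)/(0.0568)⁴ = 9.076×10⁻⁵ N.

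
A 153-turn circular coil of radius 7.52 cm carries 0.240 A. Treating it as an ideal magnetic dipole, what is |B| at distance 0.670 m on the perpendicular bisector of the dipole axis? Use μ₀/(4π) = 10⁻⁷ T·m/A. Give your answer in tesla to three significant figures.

m = NIA = NIπa² = 153·(0.240)·π·(0.0752)² = 0.6524 A·m².
In the equatorial plane B = (μ₀/4π)·m/r³ (half the axial value).
B = (10⁻⁷)·(0.6524) / (0.670)³ = 2.169×10⁻⁷ T.

B ≈ 2.17×10⁻⁷ T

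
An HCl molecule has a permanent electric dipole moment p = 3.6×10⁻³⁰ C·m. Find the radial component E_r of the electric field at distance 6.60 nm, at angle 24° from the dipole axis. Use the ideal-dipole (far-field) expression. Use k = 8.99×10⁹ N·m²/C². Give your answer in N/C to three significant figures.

E_r ≈ 2.06×10⁵ N/C

For a dipole, E_r = (2kp cosθ)/r³.
kp/r³ = (8.99×10⁹)(3.60×10⁻³⁰)/(6.60×10⁻⁹)³ = 1.126×10⁵ N/C.
E_r = 2·1.126×10⁵·cos24° = 2.057×10⁵ N/C.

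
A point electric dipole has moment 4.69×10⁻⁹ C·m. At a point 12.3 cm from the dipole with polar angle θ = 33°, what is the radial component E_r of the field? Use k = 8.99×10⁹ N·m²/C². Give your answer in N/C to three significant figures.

E_r ≈ 3.80×10⁴ N/C

For a dipole, E_r = (2kp cosθ)/r³.
kp/r³ = (8.99×10⁹)(4.69×10⁻⁹)/(0.123)³ = 2.266×10⁴ N/C.
E_r = 2·2.266×10⁴·cos33° = 3.800×10⁴ N/C.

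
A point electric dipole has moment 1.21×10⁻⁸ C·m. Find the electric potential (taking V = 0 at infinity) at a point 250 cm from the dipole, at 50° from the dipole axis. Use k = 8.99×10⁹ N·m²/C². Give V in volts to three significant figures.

V ≈ 11.2 V

The dipole potential is V = kp cosθ / r².
V = (8.99×10⁹)(1.21×10⁻⁸)·cos50° / (2.50)² = 11.19 V.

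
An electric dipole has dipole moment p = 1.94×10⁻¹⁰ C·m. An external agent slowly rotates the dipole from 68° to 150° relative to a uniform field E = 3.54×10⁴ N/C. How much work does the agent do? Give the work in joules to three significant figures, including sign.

W ≈ 8.52×10⁻⁶ J

W_ext = ΔU = U(θ₂) − U(θ₁) = −pE cosθ₂ − (−pE cosθ₁) = pE(cosθ₁ − cosθ₂).
W = (1.94×10⁻¹⁰)(3.54×10⁴)·(cos68° − cos150°) = (6.868×10⁻⁶)·(+1.2406) = 8.520×10⁻⁶ J.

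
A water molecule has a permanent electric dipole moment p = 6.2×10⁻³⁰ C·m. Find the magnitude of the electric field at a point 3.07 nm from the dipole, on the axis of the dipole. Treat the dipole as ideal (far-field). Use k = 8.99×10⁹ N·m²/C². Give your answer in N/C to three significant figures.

E ≈ 3.85×10⁶ N/C

On the dipole axis E = 2kp/r³.
E = 2·(8.99×10⁹)(6.20×10⁻³⁰) / (3.07×10⁻⁹)³ = 3.853×10⁶ N/C.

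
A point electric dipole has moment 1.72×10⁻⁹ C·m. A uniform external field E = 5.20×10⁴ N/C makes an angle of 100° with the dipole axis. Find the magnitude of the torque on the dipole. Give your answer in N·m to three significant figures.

Torque on an electric dipole: τ = pE sinθ.
τ = (1.72×10⁻⁹)(5.20×10⁴)·sin100° = 8.808×10⁻⁵ N·m.

τ ≈ 8.81×10⁻⁵ N·m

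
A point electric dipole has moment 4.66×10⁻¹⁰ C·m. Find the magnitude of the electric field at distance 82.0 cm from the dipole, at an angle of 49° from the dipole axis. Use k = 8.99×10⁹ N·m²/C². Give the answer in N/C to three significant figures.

E ≈ 11.5 N/C

At angle θ the dipole field magnitude is E = (kp/r³)·√(1 + 3cos²θ).
kp/r³ = (8.99×10⁹)(4.66×10⁻¹⁰) / (0.820)³ = 7.598 N/C.
√(1 + 3cos²49°) = √(1 + 3·0.4304) = √2.2912 ≈ 1.5137.
E ≈ 7.598 × 1.514 = 11.50 N/C.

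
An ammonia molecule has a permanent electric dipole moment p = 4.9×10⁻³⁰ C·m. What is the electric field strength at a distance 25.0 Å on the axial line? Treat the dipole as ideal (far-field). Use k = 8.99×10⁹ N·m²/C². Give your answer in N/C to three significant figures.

On the dipole axis E = 2kp/r³.
E = 2·(8.99×10⁹)(4.90×10⁻³⁰) / (2.50×10⁻⁹)³ = 5.639×10⁶ N/C.

E ≈ 5.64×10⁶ N/C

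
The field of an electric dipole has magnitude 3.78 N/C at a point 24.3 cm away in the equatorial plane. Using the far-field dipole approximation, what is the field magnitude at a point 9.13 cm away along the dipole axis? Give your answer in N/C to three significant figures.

Dipole fields scale as 1/r³ in the far field.
The axial field is twice the equatorial field at the same r, so the geometry factor is 2/1.
E₂ = E₁ · (2/1) · (r₁/r₂)³ = 3.78 · 2 · (24.3/9.13)³.
(r₁/r₂)³ = (2.662)³ = 18.85.
E₂ ≈ 142.5 N/C.

E ≈ 143 N/C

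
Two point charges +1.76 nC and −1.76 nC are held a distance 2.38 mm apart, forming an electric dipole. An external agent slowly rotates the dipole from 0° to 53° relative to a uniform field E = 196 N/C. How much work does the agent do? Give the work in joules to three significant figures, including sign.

Dipole moment p = qd = (1.76×10⁻⁹ C)(0.00238 m) = 4.189×10⁻¹² C·m.
W_ext = ΔU = U(θ₂) − U(θ₁) = −pE cosθ₂ − (−pE cosθ₁) = pE(cosθ₁ − cosθ₂).
W = (4.189×10⁻¹²)(196)·(cos0° − cos53°) = (8.210×10⁻¹⁰)·(+0.3982) = 3.269×10⁻¹⁰ J.

W ≈ 3.27×10⁻¹⁰ J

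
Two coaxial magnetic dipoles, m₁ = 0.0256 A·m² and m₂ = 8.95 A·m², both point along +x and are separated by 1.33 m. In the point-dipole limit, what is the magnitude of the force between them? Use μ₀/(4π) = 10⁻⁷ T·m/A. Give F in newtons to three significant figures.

On-axis B of dipole 1: B = (μ₀/4π)·2m₁/r³. Force on dipole 2: F = m₂·dB/dr.
dB/dr = −(μ₀/4π)·6m₁/r⁴, so |F| = (μ₀/4π)·6m₁m₂/r⁴.
F = 6(10⁻⁷)(0.0256)(8.95)/(1.33)⁴ = 4.393×10⁻⁸ N.

F ≈ 4.39×10⁻⁸ N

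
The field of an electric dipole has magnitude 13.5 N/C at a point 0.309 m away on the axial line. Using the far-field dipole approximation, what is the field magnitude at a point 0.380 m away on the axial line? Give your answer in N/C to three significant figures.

E ≈ 7.26 N/C

Dipole fields scale as 1/r³ in the far field; the geometry is the same at both points.
E₂ = E₁ · (r₁/r₂)³ = 13.5 · (0.309/0.380)³.
(r₁/r₂)³ = (0.8132)³ = 0.5377.
E₂ ≈ 7.259 N/C.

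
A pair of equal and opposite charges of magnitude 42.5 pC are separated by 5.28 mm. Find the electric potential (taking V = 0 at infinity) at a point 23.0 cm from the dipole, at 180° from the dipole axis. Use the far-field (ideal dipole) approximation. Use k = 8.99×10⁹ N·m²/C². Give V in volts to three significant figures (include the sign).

Dipole moment p = qd = (4.25×10⁻¹¹ C)(0.00528 m) = 2.244×10⁻¹³ C·m.
The dipole potential is V = kp cosθ / r².
V = (8.99×10⁹)(2.244×10⁻¹³)·cos180° / (0.230)² = -0.03814 V.

V ≈ -0.0381 V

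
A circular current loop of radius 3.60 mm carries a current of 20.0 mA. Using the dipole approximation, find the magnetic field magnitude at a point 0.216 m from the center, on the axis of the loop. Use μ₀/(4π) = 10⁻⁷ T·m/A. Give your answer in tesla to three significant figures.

Magnetic moment m = IA = Iπa² = (0.0200)·π·(0.00360)² = 8.143×10⁻⁷ A·m².
On axis B = (μ₀/4π)·2m/r³.
B = 2·(10⁻⁷)·(8.143×10⁻⁷) / (0.216)³ = 1.616×10⁻¹¹ T.

B ≈ 1.62×10⁻¹¹ T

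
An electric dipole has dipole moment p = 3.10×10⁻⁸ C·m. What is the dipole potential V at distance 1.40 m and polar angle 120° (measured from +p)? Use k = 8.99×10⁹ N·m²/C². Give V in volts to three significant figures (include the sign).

The dipole potential is V = kp cosθ / r².
V = (8.99×10⁹)(3.10×10⁻⁸)·cos120° / (1.40)² = -71.09 V.

V ≈ -71.1 V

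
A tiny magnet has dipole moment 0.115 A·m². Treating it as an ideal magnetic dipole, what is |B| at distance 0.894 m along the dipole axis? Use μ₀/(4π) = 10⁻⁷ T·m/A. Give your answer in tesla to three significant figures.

B ≈ 3.22×10⁻⁸ T

On axis B = (μ₀/4π)·2m/r³.
B = 2·(10⁻⁷)·(0.115) / (0.894)³ = 3.219×10⁻⁸ T.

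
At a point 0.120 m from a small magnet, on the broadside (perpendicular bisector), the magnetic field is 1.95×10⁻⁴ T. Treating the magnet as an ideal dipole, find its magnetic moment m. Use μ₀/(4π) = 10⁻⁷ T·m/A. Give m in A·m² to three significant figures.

In the equatorial plane B = (μ₀/4π)·m/r³, so m = Br³·4π/(μ₀).
m = (1.95×10⁻⁴)·(0.120)³ / (10⁻⁷) = 3.370 A·m².

m ≈ 3.37 A·m²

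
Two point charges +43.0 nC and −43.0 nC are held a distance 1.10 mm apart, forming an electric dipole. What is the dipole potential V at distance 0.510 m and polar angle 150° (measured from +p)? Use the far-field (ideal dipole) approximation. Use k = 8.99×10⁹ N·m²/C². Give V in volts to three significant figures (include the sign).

Dipole moment p = qd = (4.30×10⁻⁸ C)(0.00110 m) = 4.73×10⁻¹¹ C·m.
The dipole potential is V = kp cosθ / r².
V = (8.99×10⁹)(4.73×10⁻¹¹)·cos150° / (0.510)² = -1.416 V.

V ≈ -1.42 V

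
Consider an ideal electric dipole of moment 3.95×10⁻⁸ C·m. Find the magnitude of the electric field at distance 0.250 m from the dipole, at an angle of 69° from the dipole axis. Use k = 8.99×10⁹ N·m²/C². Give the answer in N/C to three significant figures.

At angle θ the dipole field magnitude is E = (kp/r³)·√(1 + 3cos²θ).
kp/r³ = (8.99×10⁹)(3.95×10⁻⁸) / (0.250)³ = 2.273×10⁴ N/C.
√(1 + 3cos²69°) = √(1 + 3·0.1284) = √1.3853 ≈ 1.1770.
E ≈ 2.273×10⁴ × 1.177 = 2.675×10⁴ N/C.

E ≈ 2.67×10⁴ N/C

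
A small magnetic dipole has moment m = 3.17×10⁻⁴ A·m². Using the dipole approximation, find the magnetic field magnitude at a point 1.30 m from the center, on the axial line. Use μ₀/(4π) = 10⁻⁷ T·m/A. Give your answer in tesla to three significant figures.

B ≈ 2.89×10⁻¹¹ T

On axis B = (μ₀/4π)·2m/r³.
B = 2·(10⁻⁷)·(3.17×10⁻⁴) / (1.30)³ = 2.886×10⁻¹¹ T.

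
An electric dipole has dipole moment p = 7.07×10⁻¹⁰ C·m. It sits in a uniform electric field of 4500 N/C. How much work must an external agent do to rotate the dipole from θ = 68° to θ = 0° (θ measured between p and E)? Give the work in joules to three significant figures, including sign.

W ≈ -1.99×10⁻⁶ J

W_ext = ΔU = U(θ₂) − U(θ₁) = −pE cosθ₂ − (−pE cosθ₁) = pE(cosθ₁ − cosθ₂).
W = (7.07×10⁻¹⁰)(4500)·(cos68° − cos0°) = (3.182×10⁻⁶)·(-0.6254) = -1.990×10⁻⁶ J.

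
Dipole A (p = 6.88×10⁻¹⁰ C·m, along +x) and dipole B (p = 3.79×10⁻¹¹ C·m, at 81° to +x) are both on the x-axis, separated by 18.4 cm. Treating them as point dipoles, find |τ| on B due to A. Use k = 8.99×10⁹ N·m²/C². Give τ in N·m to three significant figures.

τ ≈ 7.43×10⁻⁸ N·m

The second dipole sits on the axis of the first, so the field there is axial: E₁ = 2kp₁/r³ along +x.
E₁ = 2(8.99×10⁹)(6.88×10⁻¹⁰)/(0.184)³ = 1986 N/C.
Torque on the second dipole: τ = p₂ E₁ sinθ.
τ = (3.79×10⁻¹¹)(1986)·sin81° = 7.433×10⁻⁸ N·m.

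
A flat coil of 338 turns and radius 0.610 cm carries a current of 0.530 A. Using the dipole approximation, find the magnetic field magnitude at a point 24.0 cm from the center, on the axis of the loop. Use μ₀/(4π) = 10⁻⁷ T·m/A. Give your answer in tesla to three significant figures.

B ≈ 3.03×10⁻⁷ T

m = NIA = NIπa² = 338·(0.530)·π·(0.00610)² = 0.02094 A·m².
On axis B = (μ₀/4π)·2m/r³.
B = 2·(10⁻⁷)·(0.02094) / (0.240)³ = 3.030×10⁻⁷ T.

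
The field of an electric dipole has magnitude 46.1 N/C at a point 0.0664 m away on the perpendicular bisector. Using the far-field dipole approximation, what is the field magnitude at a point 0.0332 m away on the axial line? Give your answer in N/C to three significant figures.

E ≈ 738 N/C

Dipole fields scale as 1/r³ in the far field.
The axial field is twice the equatorial field at the same r, so the geometry factor is 2/1.
E₂ = E₁ · (2/1) · (r₁/r₂)³ = 46.1 · 2 · (0.0664/0.0332)³.
(r₁/r₂)³ = (2)³ = 8.
E₂ ≈ 737.6 N/C.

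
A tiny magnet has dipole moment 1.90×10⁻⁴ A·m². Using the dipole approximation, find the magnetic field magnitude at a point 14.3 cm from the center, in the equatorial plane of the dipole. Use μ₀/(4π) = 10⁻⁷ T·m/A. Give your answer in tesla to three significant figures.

In the equatorial plane B = (μ₀/4π)·m/r³ (half the axial value).
B = (10⁻⁷)·(1.90×10⁻⁴) / (0.143)³ = 6.497×10⁻⁹ T.

B ≈ 6.50×10⁻⁹ T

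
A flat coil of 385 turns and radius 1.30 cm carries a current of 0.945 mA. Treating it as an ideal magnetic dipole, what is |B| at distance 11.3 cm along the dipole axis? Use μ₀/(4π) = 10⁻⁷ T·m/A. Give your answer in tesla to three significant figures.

B ≈ 2.68×10⁻⁸ T

m = NIA = NIπa² = 385·(9.45×10⁻⁴)·π·(0.0130)² = 1.932×10⁻⁴ A·m².
On axis B = (μ₀/4π)·2m/r³.
B = 2·(10⁻⁷)·(1.932×10⁻⁴) / (0.113)³ = 2.678×10⁻⁸ T.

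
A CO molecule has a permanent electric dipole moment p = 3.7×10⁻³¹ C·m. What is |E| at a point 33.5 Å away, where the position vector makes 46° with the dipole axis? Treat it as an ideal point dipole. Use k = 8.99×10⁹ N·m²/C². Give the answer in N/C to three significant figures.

At angle θ the dipole field magnitude is E = (kp/r³)·√(1 + 3cos²θ).
kp/r³ = (8.99×10⁹)(3.70×10⁻³¹) / (3.35×10⁻⁹)³ = 8.848×10⁴ N/C.
√(1 + 3cos²46°) = √(1 + 3·0.4826) = √2.4477 ≈ 1.5645.
E ≈ 8.848×10⁴ × 1.564 = 1.384×10⁵ N/C.

E ≈ 1.38×10⁵ N/C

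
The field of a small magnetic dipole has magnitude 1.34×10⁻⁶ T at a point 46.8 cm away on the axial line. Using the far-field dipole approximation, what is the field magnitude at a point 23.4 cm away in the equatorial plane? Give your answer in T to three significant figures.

Dipole fields scale as 1/r³ in the far field.
The axial field is twice the equatorial field at the same r, so the geometry factor is 1/2.
B₂ = B₁ · (1/2) · (r₁/r₂)³ = 1.34×10⁻⁶ · 0.5 · (46.8/23.4)³.
(r₁/r₂)³ = (2)³ = 8.
B₂ ≈ 5.360×10⁻⁶ T.

B ≈ 5.36×10⁻⁶ T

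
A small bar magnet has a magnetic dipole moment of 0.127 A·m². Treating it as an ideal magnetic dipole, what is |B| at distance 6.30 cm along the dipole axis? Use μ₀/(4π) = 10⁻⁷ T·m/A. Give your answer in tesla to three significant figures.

On axis B = (μ₀/4π)·2m/r³.
B = 2·(10⁻⁷)·(0.127) / (0.0630)³ = 1.016×10⁻⁴ T.

B ≈ 1.02×10⁻⁴ T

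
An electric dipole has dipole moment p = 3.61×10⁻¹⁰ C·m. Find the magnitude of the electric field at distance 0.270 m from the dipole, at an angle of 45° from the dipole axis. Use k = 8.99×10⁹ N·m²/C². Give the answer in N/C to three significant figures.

At angle θ the dipole field magnitude is E = (kp/r³)·√(1 + 3cos²θ).
kp/r³ = (8.99×10⁹)(3.61×10⁻¹⁰) / (0.270)³ = 164.9 N/C.
√(1 + 3cos²45°) = √(1 + 3·0.5000) = √2.5000 ≈ 1.5811.
E ≈ 164.9 × 1.581 = 260.7 N/C.

E ≈ 261 N/C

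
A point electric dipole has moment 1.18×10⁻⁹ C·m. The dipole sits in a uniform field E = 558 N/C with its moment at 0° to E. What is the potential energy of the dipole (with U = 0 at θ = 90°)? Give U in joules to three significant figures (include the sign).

U = −p·E = −pE cosθ.
U = −(1.18×10⁻⁹)(558)·cos0° = -6.584×10⁻⁷ J.

U ≈ -6.58×10⁻⁷ J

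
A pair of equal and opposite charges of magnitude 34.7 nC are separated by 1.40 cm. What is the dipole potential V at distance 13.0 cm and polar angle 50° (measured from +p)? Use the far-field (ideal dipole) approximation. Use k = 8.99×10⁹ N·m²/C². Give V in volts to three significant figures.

V ≈ 166 V

Dipole moment p = qd = (3.47×10⁻⁸ C)(0.0140 m) = 4.858×10⁻¹⁰ C·m.
The dipole potential is V = kp cosθ / r².
V = (8.99×10⁹)(4.858×10⁻¹⁰)·cos50° / (0.130)² = 166.1 V.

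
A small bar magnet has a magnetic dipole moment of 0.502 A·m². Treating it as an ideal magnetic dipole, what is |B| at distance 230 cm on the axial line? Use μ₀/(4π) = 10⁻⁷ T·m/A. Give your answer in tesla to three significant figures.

On axis B = (μ₀/4π)·2m/r³.
B = 2·(10⁻⁷)·(0.502) / (2.30)³ = 8.252×10⁻⁹ T.

B ≈ 8.25×10⁻⁹ T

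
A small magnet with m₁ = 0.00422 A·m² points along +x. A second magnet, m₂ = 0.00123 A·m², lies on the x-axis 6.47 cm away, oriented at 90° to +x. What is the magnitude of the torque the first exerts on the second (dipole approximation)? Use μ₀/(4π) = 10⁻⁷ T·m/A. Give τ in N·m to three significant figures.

τ ≈ 3.83×10⁻⁹ N·m

Dipole B is on the axis of dipole A, so B₁ there is axial: B₁ = (μ₀/4π)·2m₁/r³ along +x.
B₁ = 2(10⁻⁷)(0.00422)/(0.0647)³ = 3.116×10⁻⁶ T.
τ = m₂ B₁ sinθ.
τ = (0.00123)(3.116×10⁻⁶)·sin90° = 3.833×10⁻⁹ N·m.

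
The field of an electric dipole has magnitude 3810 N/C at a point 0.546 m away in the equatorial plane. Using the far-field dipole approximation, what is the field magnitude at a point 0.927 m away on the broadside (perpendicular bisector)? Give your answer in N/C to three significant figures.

Dipole fields scale as 1/r³ in the far field; the geometry is the same at both points.
E₂ = E₁ · (r₁/r₂)³ = 3810 · (0.546/0.927)³.
(r₁/r₂)³ = (0.589)³ = 0.2043.
E₂ ≈ 778.5 N/C.

E ≈ 779 N/C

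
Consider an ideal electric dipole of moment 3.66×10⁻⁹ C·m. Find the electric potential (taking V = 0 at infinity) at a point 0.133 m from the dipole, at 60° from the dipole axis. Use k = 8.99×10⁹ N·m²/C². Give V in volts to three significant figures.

V ≈ 930 V

The dipole potential is V = kp cosθ / r².
V = (8.99×10⁹)(3.66×10⁻⁹)·cos60° / (0.133)² = 930.1 V.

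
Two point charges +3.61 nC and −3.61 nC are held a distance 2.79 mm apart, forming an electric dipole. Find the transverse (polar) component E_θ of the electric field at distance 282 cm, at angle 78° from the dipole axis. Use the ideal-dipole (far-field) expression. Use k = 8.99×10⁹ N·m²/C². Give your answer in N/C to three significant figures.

E_θ ≈ 0.00395 N/C

Dipole moment p = qd = (3.61×10⁻⁹ C)(0.00279 m) = 1.007×10⁻¹¹ C·m.
For a dipole, E_θ = (kp sinθ)/r³.
kp/r³ = (8.99×10⁹)(1.007×10⁻¹¹)/(2.82)³ = 0.004037 N/C.
E_θ = 0.004037·sin78° = 0.003949 N/C.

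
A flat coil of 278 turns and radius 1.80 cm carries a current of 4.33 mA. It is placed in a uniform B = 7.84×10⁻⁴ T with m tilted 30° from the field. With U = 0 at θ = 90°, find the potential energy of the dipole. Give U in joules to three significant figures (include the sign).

m = NIA = NIπa² = 278·(0.00433)·π·(0.0180)² = 0.001225 A·m².
U = −m·B = −mB cosθ.
U = −(0.001225)(7.84×10⁻⁴)·cos30° = -8.317×10⁻⁷ J.

U ≈ -8.32×10⁻⁷ J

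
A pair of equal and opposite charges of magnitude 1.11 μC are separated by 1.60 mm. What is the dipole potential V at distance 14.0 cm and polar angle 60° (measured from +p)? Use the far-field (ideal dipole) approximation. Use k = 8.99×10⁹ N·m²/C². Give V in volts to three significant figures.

Dipole moment p = qd = (1.11×10⁻⁶ C)(0.00160 m) = 1.776×10⁻⁹ C·m.
The dipole potential is V = kp cosθ / r².
V = (8.99×10⁹)(1.776×10⁻⁹)·cos60° / (0.140)² = 407.3 V.

V ≈ 407 V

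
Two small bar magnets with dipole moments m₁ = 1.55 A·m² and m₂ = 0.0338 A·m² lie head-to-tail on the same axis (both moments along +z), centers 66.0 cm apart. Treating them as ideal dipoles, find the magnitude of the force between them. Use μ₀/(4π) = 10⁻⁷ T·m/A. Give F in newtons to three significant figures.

On-axis B of dipole 1: B = (μ₀/4π)·2m₁/r³. Force on dipole 2: F = m₂·dB/dr.
dB/dr = −(μ₀/4π)·6m₁/r⁴, so |F| = (μ₀/4π)·6m₁m₂/r⁴.
F = 6(10⁻⁷)(1.55)(0.0338)/(0.660)⁴ = 1.657×10⁻⁷ N.

F ≈ 1.66×10⁻⁷ N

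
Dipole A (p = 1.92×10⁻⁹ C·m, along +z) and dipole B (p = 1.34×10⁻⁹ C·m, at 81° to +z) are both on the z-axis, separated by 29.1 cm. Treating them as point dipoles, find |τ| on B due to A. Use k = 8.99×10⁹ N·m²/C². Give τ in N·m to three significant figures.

τ ≈ 1.85×10⁻⁶ N·m

The second dipole sits on the axis of the first, so the field there is axial: E₁ = 2kp₁/r³ along +z.
E₁ = 2(8.99×10⁹)(1.92×10⁻⁹)/(0.291)³ = 1401 N/C.
Torque on the second dipole: τ = p₂ E₁ sinθ.
τ = (1.34×10⁻⁹)(1401)·sin81° = 1.854×10⁻⁶ N·m.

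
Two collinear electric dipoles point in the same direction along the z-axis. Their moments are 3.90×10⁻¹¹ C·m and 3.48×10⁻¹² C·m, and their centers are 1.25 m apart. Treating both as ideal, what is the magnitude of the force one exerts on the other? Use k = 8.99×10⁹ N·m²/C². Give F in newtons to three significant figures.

F ≈ 3.00×10⁻¹² N

On-axis field of dipole 1 at distance r: E = 2kp₁/r³. Force on dipole 2 is F = p₂·dE/dr (gradient along axis).
dE/dr = −6kp₁/r⁴, so |F| = 6kp₁p₂/r⁴ (attractive for aligned moments).
F = 6(8.99×10⁹)(3.90×10⁻¹¹)(3.48×10⁻¹²)/(1.25)⁴ = 2.999×10⁻¹² N.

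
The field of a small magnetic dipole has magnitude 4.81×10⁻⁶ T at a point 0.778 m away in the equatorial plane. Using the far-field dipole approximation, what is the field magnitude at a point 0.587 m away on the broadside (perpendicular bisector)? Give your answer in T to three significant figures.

B ≈ 1.12×10⁻⁵ T

Dipole fields scale as 1/r³ in the far field; the geometry is the same at both points.
B₂ = B₁ · (r₁/r₂)³ = 4.81×10⁻⁶ · (0.778/0.587)³.
(r₁/r₂)³ = (1.325)³ = 2.328.
B₂ ≈ 1.120×10⁻⁵ T.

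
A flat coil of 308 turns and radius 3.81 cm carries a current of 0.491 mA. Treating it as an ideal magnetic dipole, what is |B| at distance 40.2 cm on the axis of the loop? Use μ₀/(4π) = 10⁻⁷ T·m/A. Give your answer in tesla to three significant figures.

B ≈ 2.12×10⁻⁹ T

m = NIA = NIπa² = 308·(4.91×10⁻⁴)·π·(0.0381)² = 6.897×10⁻⁴ A·m².
On axis B = (μ₀/4π)·2m/r³.
B = 2·(10⁻⁷)·(6.897×10⁻⁴) / (0.402)³ = 2.123×10⁻⁹ T.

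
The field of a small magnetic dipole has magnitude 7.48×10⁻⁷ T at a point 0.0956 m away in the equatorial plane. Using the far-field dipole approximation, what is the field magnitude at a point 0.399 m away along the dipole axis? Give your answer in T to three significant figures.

B ≈ 2.06×10⁻⁸ T

Dipole fields scale as 1/r³ in the far field.
The axial field is twice the equatorial field at the same r, so the geometry factor is 2/1.
B₂ = B₁ · (2/1) · (r₁/r₂)³ = 7.48×10⁻⁷ · 2 · (0.0956/0.399)³.
(r₁/r₂)³ = (0.2396)³ = 0.01375.
B₂ ≈ 2.058×10⁻⁸ T.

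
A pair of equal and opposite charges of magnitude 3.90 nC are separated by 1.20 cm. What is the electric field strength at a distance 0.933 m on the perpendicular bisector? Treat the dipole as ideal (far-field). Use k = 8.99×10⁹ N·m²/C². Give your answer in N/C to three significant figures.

E ≈ 0.518 N/C

Dipole moment p = qd = (3.90×10⁻⁹ C)(0.0120 m) = 4.68×10⁻¹¹ C·m.
On the perpendicular bisector E = kp/r³ (half the axial value at the same distance).
E = (8.99×10⁹)(4.68×10⁻¹¹) / (0.933)³ = 0.5180 N/C.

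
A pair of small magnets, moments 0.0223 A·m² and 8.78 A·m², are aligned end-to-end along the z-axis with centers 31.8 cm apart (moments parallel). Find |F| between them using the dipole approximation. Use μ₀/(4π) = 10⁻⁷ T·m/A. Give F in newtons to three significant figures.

F ≈ 1.15×10⁻⁵ N

On-axis B of dipole 1: B = (μ₀/4π)·2m₁/r³. Force on dipole 2: F = m₂·dB/dr.
dB/dr = −(μ₀/4π)·6m₁/r⁴, so |F| = (μ₀/4π)·6m₁m₂/r⁴.
F = 6(10⁻⁷)(0.0223)(8.78)/(0.318)⁴ = 1.149×10⁻⁵ N.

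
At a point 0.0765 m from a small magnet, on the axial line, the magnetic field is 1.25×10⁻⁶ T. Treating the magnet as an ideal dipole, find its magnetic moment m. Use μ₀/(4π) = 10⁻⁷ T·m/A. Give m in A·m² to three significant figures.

m ≈ 0.00280 A·m²

On axis B = (μ₀/4π)·2m/r³, so m = Br³·4π/(μ₀·2).
m = (1.25×10⁻⁶)·(0.0765)³ / (2·10⁻⁷) = 0.002798 A·m².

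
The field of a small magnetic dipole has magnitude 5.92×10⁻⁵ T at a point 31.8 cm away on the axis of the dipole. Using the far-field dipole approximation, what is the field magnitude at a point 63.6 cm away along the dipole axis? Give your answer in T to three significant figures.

B ≈ 7.40×10⁻⁶ T

Dipole fields scale as 1/r³ in the far field; the geometry is the same at both points.
B₂ = B₁ · (r₁/r₂)³ = 5.92×10⁻⁵ · (31.8/63.6)³.
(r₁/r₂)³ = (0.5)³ = 0.125.
B₂ ≈ 7.400×10⁻⁶ T.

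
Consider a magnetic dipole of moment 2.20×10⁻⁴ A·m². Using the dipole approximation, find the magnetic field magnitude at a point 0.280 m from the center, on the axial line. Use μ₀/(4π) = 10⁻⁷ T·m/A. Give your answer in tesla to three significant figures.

On axis B = (μ₀/4π)·2m/r³.
B = 2·(10⁻⁷)·(2.20×10⁻⁴) / (0.280)³ = 2.004×10⁻⁹ T.

B ≈ 2.00×10⁻⁹ T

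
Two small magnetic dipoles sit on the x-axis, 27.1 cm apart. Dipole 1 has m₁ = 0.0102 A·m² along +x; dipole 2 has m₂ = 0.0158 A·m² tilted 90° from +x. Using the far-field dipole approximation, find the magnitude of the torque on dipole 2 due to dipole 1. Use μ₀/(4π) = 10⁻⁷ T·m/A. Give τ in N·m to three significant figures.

Dipole B is on the axis of dipole A, so B₁ there is axial: B₁ = (μ₀/4π)·2m₁/r³ along +x.
B₁ = 2(10⁻⁷)(0.0102)/(0.271)³ = 1.025×10⁻⁷ T.
τ = m₂ B₁ sinθ.
τ = (0.0158)(1.025×10⁻⁷)·sin90° = 1.619×10⁻⁹ N·m.

τ ≈ 1.62×10⁻⁹ N·m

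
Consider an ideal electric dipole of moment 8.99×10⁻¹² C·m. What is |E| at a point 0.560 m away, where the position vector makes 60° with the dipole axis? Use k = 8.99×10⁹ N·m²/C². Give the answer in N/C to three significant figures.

At angle θ the dipole field magnitude is E = (kp/r³)·√(1 + 3cos²θ).
kp/r³ = (8.99×10⁹)(8.99×10⁻¹²) / (0.560)³ = 0.4602 N/C.
√(1 + 3cos²60°) = √(1 + 3·0.2500) = √1.7500 ≈ 1.3229.
E ≈ 0.4602 × 1.323 = 0.6088 N/C.

E ≈ 0.609 N/C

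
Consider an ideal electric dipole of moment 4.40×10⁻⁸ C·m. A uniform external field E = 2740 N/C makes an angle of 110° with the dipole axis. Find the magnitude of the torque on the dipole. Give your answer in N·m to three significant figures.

τ ≈ 1.13×10⁻⁴ N·m

Torque on an electric dipole: τ = pE sinθ.
τ = (4.40×10⁻⁸)(2740)·sin110° = 1.133×10⁻⁴ N·m.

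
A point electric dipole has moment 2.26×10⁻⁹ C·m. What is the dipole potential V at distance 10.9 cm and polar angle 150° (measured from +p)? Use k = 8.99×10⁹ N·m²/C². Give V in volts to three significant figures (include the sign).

The dipole potential is V = kp cosθ / r².
V = (8.99×10⁹)(2.26×10⁻⁹)·cos150° / (0.109)² = -1481 V.

V ≈ -1480 V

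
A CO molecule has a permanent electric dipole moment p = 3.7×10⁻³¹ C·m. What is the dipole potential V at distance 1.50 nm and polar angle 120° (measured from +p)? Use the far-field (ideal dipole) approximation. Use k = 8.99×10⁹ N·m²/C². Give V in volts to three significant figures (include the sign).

V ≈ -7.39×10⁻⁴ V

The dipole potential is V = kp cosθ / r².
V = (8.99×10⁹)(3.70×10⁻³¹)·cos120° / (1.50×10⁻⁹)² = -7.392×10⁻⁴ V.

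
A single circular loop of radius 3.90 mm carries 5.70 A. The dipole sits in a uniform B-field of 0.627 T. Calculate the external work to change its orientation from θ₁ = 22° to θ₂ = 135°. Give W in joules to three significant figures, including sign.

Magnetic moment m = IA = Iπa² = (5.70)·π·(0.00390)² = 2.724×10⁻⁴ A·m².
W_ext = ΔU = −mB cosθ₂ + mB cosθ₁ = mB(cosθ₁ − cosθ₂).
W = (2.724×10⁻⁴)(0.627)·(cos22° − cos135°) = (1.708×10⁻⁴)·(+1.6343) = 2.791×10⁻⁴ J.

W ≈ 2.79×10⁻⁴ J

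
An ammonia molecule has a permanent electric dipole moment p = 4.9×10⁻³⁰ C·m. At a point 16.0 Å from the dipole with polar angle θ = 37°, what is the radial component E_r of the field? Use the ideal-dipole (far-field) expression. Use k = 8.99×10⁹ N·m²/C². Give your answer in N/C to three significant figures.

For a dipole, E_r = (2kp cosθ)/r³.
kp/r³ = (8.99×10⁹)(4.90×10⁻³⁰)/(1.60×10⁻⁹)³ = 1.075×10⁷ N/C.
E_r = 2·1.075×10⁷·cos37° = 1.718×10⁷ N/C.

E_r ≈ 1.72×10⁷ N/C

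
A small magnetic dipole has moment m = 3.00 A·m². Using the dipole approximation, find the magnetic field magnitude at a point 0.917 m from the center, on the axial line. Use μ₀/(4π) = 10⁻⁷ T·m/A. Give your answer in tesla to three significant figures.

B ≈ 7.78×10⁻⁷ T

On axis B = (μ₀/4π)·2m/r³.
B = 2·(10⁻⁷)·(3.00) / (0.917)³ = 7.781×10⁻⁷ T.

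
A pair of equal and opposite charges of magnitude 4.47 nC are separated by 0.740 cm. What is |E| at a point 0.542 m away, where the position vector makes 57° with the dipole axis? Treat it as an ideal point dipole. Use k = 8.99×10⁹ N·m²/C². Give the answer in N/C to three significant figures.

E ≈ 2.57 N/C

Dipole moment p = qd = (4.47×10⁻⁹ C)(0.00740 m) = 3.308×10⁻¹¹ C·m.
At angle θ the dipole field magnitude is E = (kp/r³)·√(1 + 3cos²θ).
kp/r³ = (8.99×10⁹)(3.308×10⁻¹¹) / (0.542)³ = 1.868 N/C.
√(1 + 3cos²57°) = √(1 + 3·0.2966) = √1.8899 ≈ 1.3747.
E ≈ 1.868 × 1.375 = 2.568 N/C.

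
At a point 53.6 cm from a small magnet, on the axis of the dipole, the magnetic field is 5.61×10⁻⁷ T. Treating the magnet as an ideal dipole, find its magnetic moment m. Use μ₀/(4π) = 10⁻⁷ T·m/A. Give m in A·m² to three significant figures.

m ≈ 0.432 A·m²

On axis B = (μ₀/4π)·2m/r³, so m = Br³·4π/(μ₀·2).
m = (5.61×10⁻⁷)·(0.536)³ / (2·10⁻⁷) = 0.4319 A·m².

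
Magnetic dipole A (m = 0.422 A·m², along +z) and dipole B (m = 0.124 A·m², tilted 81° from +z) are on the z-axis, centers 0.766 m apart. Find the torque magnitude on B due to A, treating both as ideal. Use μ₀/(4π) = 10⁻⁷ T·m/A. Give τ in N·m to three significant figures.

Dipole B is on the axis of dipole A, so B₁ there is axial: B₁ = (μ₀/4π)·2m₁/r³ along +z.
B₁ = 2(10⁻⁷)(0.422)/(0.766)³ = 1.878×10⁻⁷ T.
τ = m₂ B₁ sinθ.
τ = (0.124)(1.878×10⁻⁷)·sin81° = 2.300×10⁻⁸ N·m.

τ ≈ 2.30×10⁻⁸ N·m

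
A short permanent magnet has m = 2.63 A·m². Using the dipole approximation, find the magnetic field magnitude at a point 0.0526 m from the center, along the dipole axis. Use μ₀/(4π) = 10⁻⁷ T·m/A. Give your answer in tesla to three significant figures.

B ≈ 0.00361 T

On axis B = (μ₀/4π)·2m/r³.
B = 2·(10⁻⁷)·(2.63) / (0.0526)³ = 0.003614 T.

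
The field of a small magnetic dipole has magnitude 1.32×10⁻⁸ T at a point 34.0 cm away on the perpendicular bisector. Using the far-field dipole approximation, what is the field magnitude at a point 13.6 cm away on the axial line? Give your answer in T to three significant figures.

Dipole fields scale as 1/r³ in the far field.
The axial field is twice the equatorial field at the same r, so the geometry factor is 2/1.
B₂ = B₁ · (2/1) · (r₁/r₂)³ = 1.32×10⁻⁸ · 2 · (34.0/13.6)³.
(r₁/r₂)³ = (2.5)³ = 15.62.
B₂ ≈ 4.125×10⁻⁷ T.

B ≈ 4.12×10⁻⁷ T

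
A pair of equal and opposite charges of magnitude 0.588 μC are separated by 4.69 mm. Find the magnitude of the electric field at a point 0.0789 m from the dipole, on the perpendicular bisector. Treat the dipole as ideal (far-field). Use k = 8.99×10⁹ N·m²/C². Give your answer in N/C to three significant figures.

Dipole moment p = qd = (5.88×10⁻⁷ C)(0.00469 m) = 2.758×10⁻⁹ C·m.
On the perpendicular bisector E = kp/r³ (half the axial value at the same distance).
E = (8.99×10⁹)(2.758×10⁻⁹) / (0.0789)³ = 5.048×10⁴ N/C.

E ≈ 5.05×10⁴ N/C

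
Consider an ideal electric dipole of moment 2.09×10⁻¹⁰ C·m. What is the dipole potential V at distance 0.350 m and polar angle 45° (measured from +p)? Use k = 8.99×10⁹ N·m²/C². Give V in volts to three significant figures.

V ≈ 10.8 V

The dipole potential is V = kp cosθ / r².
V = (8.99×10⁹)(2.09×10⁻¹⁰)·cos45° / (0.350)² = 10.85 V.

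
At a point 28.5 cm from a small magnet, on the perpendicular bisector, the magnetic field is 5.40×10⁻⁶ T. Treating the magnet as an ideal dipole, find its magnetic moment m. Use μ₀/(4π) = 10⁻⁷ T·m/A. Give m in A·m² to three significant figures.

m ≈ 1.25 A·m²

In the equatorial plane B = (μ₀/4π)·m/r³, so m = Br³·4π/(μ₀).
m = (5.40×10⁻⁶)·(0.285)³ / (10⁻⁷) = 1.250 A·m².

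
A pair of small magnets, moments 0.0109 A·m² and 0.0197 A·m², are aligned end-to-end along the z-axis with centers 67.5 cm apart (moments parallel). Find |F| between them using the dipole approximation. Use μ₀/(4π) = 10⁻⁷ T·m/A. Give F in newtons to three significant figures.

F ≈ 6.21×10⁻¹⁰ N

On-axis B of dipole 1: B = (μ₀/4π)·2m₁/r³. Force on dipole 2: F = m₂·dB/dr.
dB/dr = −(μ₀/4π)·6m₁/r⁴, so |F| = (μ₀/4π)·6m₁m₂/r⁴.
F = 6(10⁻⁷)(0.0109)(0.0197)/(0.675)⁴ = 6.206×10⁻¹⁰ N.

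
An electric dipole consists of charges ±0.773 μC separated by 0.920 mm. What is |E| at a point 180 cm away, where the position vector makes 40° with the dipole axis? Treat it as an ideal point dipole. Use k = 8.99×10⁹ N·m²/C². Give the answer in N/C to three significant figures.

E ≈ 1.82 N/C

Dipole moment p = qd = (7.73×10⁻⁷ C)(9.20×10⁻⁴ m) = 7.112×10⁻¹⁰ C·m.
At angle θ the dipole field magnitude is E = (kp/r³)·√(1 + 3cos²θ).
kp/r³ = (8.99×10⁹)(7.112×10⁻¹⁰) / (1.80)³ = 1.096 N/C.
√(1 + 3cos²40°) = √(1 + 3·0.5868) = √2.7605 ≈ 1.6615.
E ≈ 1.096 × 1.661 = 1.821 N/C.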